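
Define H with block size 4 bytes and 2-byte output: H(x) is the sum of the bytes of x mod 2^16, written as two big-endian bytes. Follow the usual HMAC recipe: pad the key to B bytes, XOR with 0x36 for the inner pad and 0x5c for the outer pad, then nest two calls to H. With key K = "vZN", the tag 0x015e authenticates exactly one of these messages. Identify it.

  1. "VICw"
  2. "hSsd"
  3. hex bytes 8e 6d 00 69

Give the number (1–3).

3

Key "vZN" = 76 5a 4e is 3 bytes ≤ B = 4; zero-pad to 4 bytes: K' = 76 5a 4e 00.
K' ⊕ ipad = 40 6c 78 36; K' ⊕ opad = 2a 06 12 5c.
m1: inner = H(40 6c 78 36 56 49 43 77) = 02 b3; tag = H(2a 06 12 5c 02 b3) = 0153
m2: inner = H(40 6c 78 36 68 53 73 64) = 02 ec; tag = H(2a 06 12 5c 02 ec) = 018c
m3: inner = H(40 6c 78 36 8e 6d 00 69) = 02 be; tag = H(2a 06 12 5c 02 be) = 015e ← matches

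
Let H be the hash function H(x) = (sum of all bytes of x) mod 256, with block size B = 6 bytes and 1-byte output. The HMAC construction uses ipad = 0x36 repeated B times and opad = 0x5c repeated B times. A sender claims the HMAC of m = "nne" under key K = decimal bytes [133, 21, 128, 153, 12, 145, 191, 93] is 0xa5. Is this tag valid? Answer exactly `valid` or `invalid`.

valid

Key decimal bytes [133, 21, 128, 153, 12, 145, 191, 93] = 85 15 80 99 0c 91 bf 5d is 8 bytes > B = 6, so hash it first: H(key) = 6c, then zero-pad to 6 bytes: K' = 6c 00 00 00 00 00.
K' ⊕ ipad = 5a 36 36 36 36 36; K' ⊕ opad = 30 5c 5c 5c 5c 5c.
Inner hash: sum = 90+54+54+54+54+54+110+110+101 = 681; mod 256 = 169 → a9.
Outer hash (recomputed tag): sum = 48+92+92+92+92+92+169 = 677; mod 256 = 165 → a5.
Recomputed tag = a5; claimed = a5 → match.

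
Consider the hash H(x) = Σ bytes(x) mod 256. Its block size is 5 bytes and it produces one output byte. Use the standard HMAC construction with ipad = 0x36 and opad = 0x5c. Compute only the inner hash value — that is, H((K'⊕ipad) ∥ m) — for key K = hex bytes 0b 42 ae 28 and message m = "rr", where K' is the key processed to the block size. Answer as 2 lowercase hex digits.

Key hex bytes 0b 42 ae 28 is 4 bytes ≤ B = 5; zero-pad to 5 bytes: K' = 0b 42 ae 28 00.
K' ⊕ ipad = 3d 74 98 1e 36.
Inner input = 3d 74 98 1e 36 ∥ 72 72.
Inner hash: sum = 61+116+152+30+54+114+114 = 641; mod 256 = 129 → 81.

81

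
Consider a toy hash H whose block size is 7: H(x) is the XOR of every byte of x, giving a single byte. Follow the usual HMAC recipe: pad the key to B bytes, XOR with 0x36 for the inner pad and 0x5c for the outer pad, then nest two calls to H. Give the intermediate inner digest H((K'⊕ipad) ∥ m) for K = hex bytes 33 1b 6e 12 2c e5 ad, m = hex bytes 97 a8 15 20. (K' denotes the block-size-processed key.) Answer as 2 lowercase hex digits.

Key hex bytes 33 1b 6e 12 2c e5 ad is exactly B = 7 bytes: K' = 33 1b 6e 12 2c e5 ad.
K' ⊕ ipad = 05 2d 58 24 1a d3 9b.
Inner input = 05 2d 58 24 1a d3 9b ∥ 97 a8 15 20.
Inner hash: XOR 05⊕2d⊕58⊕24⊕1a⊕d3⊕9b⊕97⊕a8⊕15⊕20 = 0c.

0c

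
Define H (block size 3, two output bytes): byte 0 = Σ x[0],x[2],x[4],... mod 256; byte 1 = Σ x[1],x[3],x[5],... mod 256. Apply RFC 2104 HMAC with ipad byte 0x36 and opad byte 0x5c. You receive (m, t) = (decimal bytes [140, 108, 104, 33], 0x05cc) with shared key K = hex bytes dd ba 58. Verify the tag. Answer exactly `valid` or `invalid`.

valid

Key hex bytes dd ba 58 is exactly B = 3 bytes: K' = dd ba 58.
K' ⊕ ipad = eb 8c 6e; K' ⊕ opad = 81 e6 04.
Inner hash: even-index sum = 486 mod 256 = 230; odd-index sum = 384 mod 256 = 128 → e6 80.
Outer hash (recomputed tag): even-index sum = 261 mod 256 = 5; odd-index sum = 460 mod 256 = 204 → 05 cc.
Recomputed tag = 05cc; claimed = 05cc → match.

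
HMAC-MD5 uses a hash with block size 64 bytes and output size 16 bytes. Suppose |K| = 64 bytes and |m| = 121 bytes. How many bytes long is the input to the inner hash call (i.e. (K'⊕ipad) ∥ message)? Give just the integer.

Key is 64 ≤ 64 bytes, zero-padded: |K'| = 64.
Inner input = (K'⊕ipad) ∥ m → 64 + 121 = 185 bytes.

185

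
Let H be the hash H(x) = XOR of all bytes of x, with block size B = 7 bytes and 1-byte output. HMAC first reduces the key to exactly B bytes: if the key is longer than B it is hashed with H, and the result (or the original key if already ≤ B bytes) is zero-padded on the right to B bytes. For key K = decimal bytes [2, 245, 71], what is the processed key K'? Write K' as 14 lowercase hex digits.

02f54700000000

Key decimal bytes [2, 245, 71] = 02 f5 47 is 3 bytes ≤ B = 7; zero-pad to 7 bytes: K' = 02 f5 47 00 00 00 00.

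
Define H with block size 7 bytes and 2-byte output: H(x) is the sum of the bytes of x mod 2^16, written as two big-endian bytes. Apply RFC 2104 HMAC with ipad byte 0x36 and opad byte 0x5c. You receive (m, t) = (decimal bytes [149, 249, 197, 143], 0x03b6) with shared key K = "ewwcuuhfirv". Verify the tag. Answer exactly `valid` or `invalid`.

valid

Key "ewwcuuhfirv" = 65 77 77 63 75 75 68 66 69 72 76 is 11 bytes > B = 7, so hash it first: H(key) = 04 bf, then zero-pad to 7 bytes: K' = 04 bf 00 00 00 00 00.
K' ⊕ ipad = 32 89 36 36 36 36 36; K' ⊕ opad = 58 e3 5c 5c 5c 5c 5c.
Inner hash: sum = 50+137+54+54+54+54+54+149+249+197+143 = 1195 → 04 ab.
Outer hash (recomputed tag): sum = 88+227+92+92+92+92+92+4+171 = 950 → 03 b6.
Recomputed tag = 03b6; claimed = 03b6 → match.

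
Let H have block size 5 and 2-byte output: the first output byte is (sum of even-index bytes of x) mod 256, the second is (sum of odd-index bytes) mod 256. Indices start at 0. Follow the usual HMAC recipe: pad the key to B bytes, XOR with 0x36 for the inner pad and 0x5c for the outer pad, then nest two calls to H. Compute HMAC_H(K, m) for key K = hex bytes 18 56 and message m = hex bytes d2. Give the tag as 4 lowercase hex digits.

Key hex bytes 18 56 is 2 bytes ≤ B = 5; zero-pad to 5 bytes: K' = 18 56 00 00 00.
K' ⊕ ipad = 2e 60 36 36 36.  K' ⊕ opad = 44 0a 5c 5c 5c.
Inner input = (K'⊕ipad) ∥ m = 2e 60 36 36 36 ∥ d2.
Inner hash: even-index sum = 154 mod 256 = 154; odd-index sum = 360 mod 256 = 104 → 9a 68.
Outer input = (K'⊕opad) ∥ inner = 44 0a 5c 5c 5c ∥ 9a 68.
Outer hash (tag): even-index sum = 356 mod 256 = 100; odd-index sum = 256 mod 256 = 0 → 64 00.

6400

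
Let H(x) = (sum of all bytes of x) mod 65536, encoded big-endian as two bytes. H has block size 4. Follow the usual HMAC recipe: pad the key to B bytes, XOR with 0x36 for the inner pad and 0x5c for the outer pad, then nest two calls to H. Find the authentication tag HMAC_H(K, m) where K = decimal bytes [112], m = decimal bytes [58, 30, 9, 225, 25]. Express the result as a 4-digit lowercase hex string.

0185

Key decimal bytes [112] = 70 is 1 byte ≤ B = 4; zero-pad to 4 bytes: K' = 70 00 00 00.
K' ⊕ ipad = 46 36 36 36.  K' ⊕ opad = 2c 5c 5c 5c.
Inner input = (K'⊕ipad) ∥ m = 46 36 36 36 ∥ 3a 1e 09 e1 19.
Inner hash: sum = 70+54+54+54+58+30+9+225+25 = 579 → 02 43.
Outer input = (K'⊕opad) ∥ inner = 2c 5c 5c 5c ∥ 02 43.
Outer hash (tag): sum = 44+92+92+92+2+67 = 389 → 01 85.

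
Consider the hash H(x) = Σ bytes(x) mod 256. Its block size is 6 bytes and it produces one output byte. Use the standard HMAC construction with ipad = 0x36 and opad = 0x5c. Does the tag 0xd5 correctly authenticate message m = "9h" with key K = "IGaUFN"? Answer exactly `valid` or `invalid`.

Key "IGaUFN" = 49 47 61 55 46 4e is exactly B = 6 bytes: K' = 49 47 61 55 46 4e.
K' ⊕ ipad = 7f 71 57 63 70 78; K' ⊕ opad = 15 1b 3d 09 1a 12.
Inner hash: sum = 127+113+87+99+112+120+57+104 = 819; mod 256 = 51 → 33.
Outer hash (recomputed tag): sum = 21+27+61+9+26+18+51 = 213 → d5.
Recomputed tag = d5; claimed = d5 → match.

valid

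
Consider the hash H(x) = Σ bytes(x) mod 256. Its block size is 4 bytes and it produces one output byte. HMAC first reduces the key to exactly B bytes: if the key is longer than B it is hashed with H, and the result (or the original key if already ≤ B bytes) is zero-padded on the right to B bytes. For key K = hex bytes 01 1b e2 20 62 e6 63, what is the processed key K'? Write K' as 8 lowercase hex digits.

c9000000

|K| = 7 > B = 4, so first hash the key.
H(K): sum = 1+27+226+32+98+230+99 = 713; mod 256 = 201 → c9.
Zero-pad H(K) = c9 to 4 bytes: K' = c9 00 00 00.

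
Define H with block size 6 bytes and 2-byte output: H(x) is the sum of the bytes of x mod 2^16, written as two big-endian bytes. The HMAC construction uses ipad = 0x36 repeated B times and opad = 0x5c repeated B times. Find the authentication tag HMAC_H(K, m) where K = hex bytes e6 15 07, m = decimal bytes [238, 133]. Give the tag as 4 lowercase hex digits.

02ae

Key hex bytes e6 15 07 is 3 bytes ≤ B = 6; zero-pad to 6 bytes: K' = e6 15 07 00 00 00.
K' ⊕ ipad = d0 23 31 36 36 36.  K' ⊕ opad = ba 49 5b 5c 5c 5c.
Inner input = (K'⊕ipad) ∥ m = d0 23 31 36 36 36 ∥ ee 85.
Inner hash: sum = 208+35+49+54+54+54+238+133 = 825 → 03 39.
Outer input = (K'⊕opad) ∥ inner = ba 49 5b 5c 5c 5c ∥ 03 39.
Outer hash (tag): sum = 186+73+91+92+92+92+3+57 = 686 → 02 ae.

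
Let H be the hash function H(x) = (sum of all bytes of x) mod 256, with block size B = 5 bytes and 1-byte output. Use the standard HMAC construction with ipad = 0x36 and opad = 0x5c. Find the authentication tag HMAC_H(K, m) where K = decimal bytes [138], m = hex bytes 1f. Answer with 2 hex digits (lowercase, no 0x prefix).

Key decimal bytes [138] = 8a is 1 byte ≤ B = 5; zero-pad to 5 bytes: K' = 8a 00 00 00 00.
K' ⊕ ipad = bc 36 36 36 36.  K' ⊕ opad = d6 5c 5c 5c 5c.
Inner input = (K'⊕ipad) ∥ m = bc 36 36 36 36 ∥ 1f.
Inner hash: sum = 188+54+54+54+54+31 = 435; mod 256 = 179 → b3.
Outer input = (K'⊕opad) ∥ inner = d6 5c 5c 5c 5c ∥ b3.
Outer hash (tag): sum = 214+92+92+92+92+179 = 761; mod 256 = 249 → f9.

f9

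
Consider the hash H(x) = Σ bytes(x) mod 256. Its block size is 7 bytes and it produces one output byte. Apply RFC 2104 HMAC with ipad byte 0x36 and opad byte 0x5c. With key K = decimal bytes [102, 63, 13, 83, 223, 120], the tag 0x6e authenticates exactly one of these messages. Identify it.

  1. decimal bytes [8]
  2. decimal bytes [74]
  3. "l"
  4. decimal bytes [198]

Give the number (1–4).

1

Key decimal bytes [102, 63, 13, 83, 223, 120] = 66 3f 0d 53 df 78 is 6 bytes ≤ B = 7; zero-pad to 7 bytes: K' = 66 3f 0d 53 df 78 00.
K' ⊕ ipad = 50 09 3b 65 e9 4e 36; K' ⊕ opad = 3a 63 51 0f 83 24 5c.
m1: inner = H(50 09 3b 65 e9 4e 36 08) = 6e; tag = H(3a 63 51 0f 83 24 5c 6e) = 6e ← matches
m2: inner = H(50 09 3b 65 e9 4e 36 4a) = b0; tag = H(3a 63 51 0f 83 24 5c b0) = b0
m3: inner = H(50 09 3b 65 e9 4e 36 6c) = d2; tag = H(3a 63 51 0f 83 24 5c d2) = d2
m4: inner = H(50 09 3b 65 e9 4e 36 c6) = 2c; tag = H(3a 63 51 0f 83 24 5c 2c) = 2c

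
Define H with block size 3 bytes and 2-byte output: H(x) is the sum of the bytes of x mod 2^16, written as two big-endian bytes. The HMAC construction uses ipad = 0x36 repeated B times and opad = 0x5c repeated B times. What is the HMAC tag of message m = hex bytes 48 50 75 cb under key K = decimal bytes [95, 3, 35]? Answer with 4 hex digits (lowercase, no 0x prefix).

Key decimal bytes [95, 3, 35] = 5f 03 23 is exactly B = 3 bytes: K' = 5f 03 23.
K' ⊕ ipad = 69 35 15.  K' ⊕ opad = 03 5f 7f.
Inner input = (K'⊕ipad) ∥ m = 69 35 15 ∥ 48 50 75 cb.
Inner hash: sum = 105+53+21+72+80+117+203 = 651 → 02 8b.
Outer input = (K'⊕opad) ∥ inner = 03 5f 7f ∥ 02 8b.
Outer hash (tag): sum = 3+95+127+2+139 = 366 → 01 6e.

016e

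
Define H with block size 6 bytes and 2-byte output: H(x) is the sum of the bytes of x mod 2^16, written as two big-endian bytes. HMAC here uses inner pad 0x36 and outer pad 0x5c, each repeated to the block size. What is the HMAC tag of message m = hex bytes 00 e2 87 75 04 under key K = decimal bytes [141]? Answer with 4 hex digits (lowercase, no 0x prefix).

Key decimal bytes [141] = 8d is 1 byte ≤ B = 6; zero-pad to 6 bytes: K' = 8d 00 00 00 00 00.
K' ⊕ ipad = bb 36 36 36 36 36.  K' ⊕ opad = d1 5c 5c 5c 5c 5c.
Inner input = (K'⊕ipad) ∥ m = bb 36 36 36 36 36 ∥ 00 e2 87 75 04.
Inner hash: sum = 187+54+54+54+54+54+0+226+135+117+4 = 939 → 03 ab.
Outer input = (K'⊕opad) ∥ inner = d1 5c 5c 5c 5c 5c ∥ 03 ab.
Outer hash (tag): sum = 209+92+92+92+92+92+3+171 = 843 → 03 4b.

034b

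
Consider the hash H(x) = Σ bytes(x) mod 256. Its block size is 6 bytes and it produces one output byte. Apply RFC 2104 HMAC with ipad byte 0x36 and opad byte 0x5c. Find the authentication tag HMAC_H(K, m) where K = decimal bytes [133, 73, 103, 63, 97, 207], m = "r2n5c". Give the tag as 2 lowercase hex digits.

e2

Key decimal bytes [133, 73, 103, 63, 97, 207] = 85 49 67 3f 61 cf is exactly B = 6 bytes: K' = 85 49 67 3f 61 cf.
K' ⊕ ipad = b3 7f 51 09 57 f9.  K' ⊕ opad = d9 15 3b 63 3d 93.
Inner input = (K'⊕ipad) ∥ m = b3 7f 51 09 57 f9 ∥ 72 32 6e 35 63.
Inner hash: sum = 179+127+81+9+87+249+114+50+110+53+99 = 1158; mod 256 = 134 → 86.
Outer input = (K'⊕opad) ∥ inner = d9 15 3b 63 3d 93 ∥ 86.
Outer hash (tag): sum = 217+21+59+99+61+147+134 = 738; mod 256 = 226 → e2.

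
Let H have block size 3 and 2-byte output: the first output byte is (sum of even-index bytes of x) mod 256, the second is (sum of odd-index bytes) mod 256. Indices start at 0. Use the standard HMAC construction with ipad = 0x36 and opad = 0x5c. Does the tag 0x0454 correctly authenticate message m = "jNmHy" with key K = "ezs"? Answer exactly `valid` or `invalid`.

valid

Key "ezs" = 65 7a 73 is exactly B = 3 bytes: K' = 65 7a 73.
K' ⊕ ipad = 53 4c 45; K' ⊕ opad = 39 26 2f.
Inner hash: even-index sum = 302 mod 256 = 46; odd-index sum = 412 mod 256 = 156 → 2e 9c.
Outer hash (recomputed tag): even-index sum = 260 mod 256 = 4; odd-index sum = 84 mod 256 = 84 → 04 54.
Recomputed tag = 0454; claimed = 0454 → match.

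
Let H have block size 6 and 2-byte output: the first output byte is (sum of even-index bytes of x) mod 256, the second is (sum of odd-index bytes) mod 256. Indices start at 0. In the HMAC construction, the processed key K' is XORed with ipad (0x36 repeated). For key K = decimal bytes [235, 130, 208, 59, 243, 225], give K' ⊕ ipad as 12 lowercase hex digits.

Key decimal bytes [235, 130, 208, 59, 243, 225] = eb 82 d0 3b f3 e1 is exactly B = 6 bytes: K' = eb 82 d0 3b f3 e1.
XOR each byte with 0x36: eb⊕36=dd, 82⊕36=b4, d0⊕36=e6, 3b⊕36=0d, f3⊕36=c5, e1⊕36=d7.

ddb4e60dc5d7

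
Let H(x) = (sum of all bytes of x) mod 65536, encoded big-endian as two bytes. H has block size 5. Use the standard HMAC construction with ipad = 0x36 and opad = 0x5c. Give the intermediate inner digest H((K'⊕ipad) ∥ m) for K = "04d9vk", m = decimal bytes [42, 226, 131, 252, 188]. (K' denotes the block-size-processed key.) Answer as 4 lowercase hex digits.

04f4

Key "04d9vk" = 30 34 64 39 76 6b is 6 bytes > B = 5, so hash it first: H(key) = 01 e2, then zero-pad to 5 bytes: K' = 01 e2 00 00 00.
K' ⊕ ipad = 37 d4 36 36 36.
Inner input = 37 d4 36 36 36 ∥ 2a e2 83 fc bc.
Inner hash: sum = 55+212+54+54+54+42+226+131+252+188 = 1268 → 04 f4.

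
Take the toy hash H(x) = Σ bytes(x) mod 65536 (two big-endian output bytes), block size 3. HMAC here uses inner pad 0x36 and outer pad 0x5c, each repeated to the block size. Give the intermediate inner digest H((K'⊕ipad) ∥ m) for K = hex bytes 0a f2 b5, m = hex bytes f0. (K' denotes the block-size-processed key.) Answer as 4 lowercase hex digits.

0273

Key hex bytes 0a f2 b5 is exactly B = 3 bytes: K' = 0a f2 b5.
K' ⊕ ipad = 3c c4 83.
Inner input = 3c c4 83 ∥ f0.
Inner hash: sum = 60+196+131+240 = 627 → 02 73.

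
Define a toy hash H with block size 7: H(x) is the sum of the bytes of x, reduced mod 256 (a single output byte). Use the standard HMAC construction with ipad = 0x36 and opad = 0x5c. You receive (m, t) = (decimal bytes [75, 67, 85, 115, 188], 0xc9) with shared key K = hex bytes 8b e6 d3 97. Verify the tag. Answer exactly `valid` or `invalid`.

Key hex bytes 8b e6 d3 97 is 4 bytes ≤ B = 7; zero-pad to 7 bytes: K' = 8b e6 d3 97 00 00 00.
K' ⊕ ipad = bd d0 e5 a1 36 36 36; K' ⊕ opad = d7 ba 8f cb 5c 5c 5c.
Inner hash: sum = 189+208+229+161+54+54+54+75+67+85+115+188 = 1479; mod 256 = 199 → c7.
Outer hash (recomputed tag): sum = 215+186+143+203+92+92+92+199 = 1222; mod 256 = 198 → c6.
Recomputed tag = c6; claimed = c9 → mismatch.

invalid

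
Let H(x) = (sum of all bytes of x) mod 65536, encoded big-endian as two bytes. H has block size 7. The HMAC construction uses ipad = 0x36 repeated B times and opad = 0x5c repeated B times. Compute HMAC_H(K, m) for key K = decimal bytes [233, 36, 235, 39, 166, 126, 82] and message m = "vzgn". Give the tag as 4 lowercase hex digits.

046d

Key decimal bytes [233, 36, 235, 39, 166, 126, 82] = e9 24 eb 27 a6 7e 52 is exactly B = 7 bytes: K' = e9 24 eb 27 a6 7e 52.
K' ⊕ ipad = df 12 dd 11 90 48 64.  K' ⊕ opad = b5 78 b7 7b fa 22 0e.
Inner input = (K'⊕ipad) ∥ m = df 12 dd 11 90 48 64 ∥ 76 7a 67 6e.
Inner hash: sum = 223+18+221+17+144+72+100+118+122+103+110 = 1248 → 04 e0.
Outer input = (K'⊕opad) ∥ inner = b5 78 b7 7b fa 22 0e ∥ 04 e0.
Outer hash (tag): sum = 181+120+183+123+250+34+14+4+224 = 1133 → 04 6d.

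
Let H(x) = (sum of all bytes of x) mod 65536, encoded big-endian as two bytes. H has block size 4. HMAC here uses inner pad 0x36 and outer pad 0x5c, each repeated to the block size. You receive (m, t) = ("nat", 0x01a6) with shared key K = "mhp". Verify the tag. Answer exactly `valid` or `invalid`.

invalid

Key "mhp" = 6d 68 70 is 3 bytes ≤ B = 4; zero-pad to 4 bytes: K' = 6d 68 70 00.
K' ⊕ ipad = 5b 5e 46 36; K' ⊕ opad = 31 34 2c 5c.
Inner hash: sum = 91+94+70+54+110+97+116 = 632 → 02 78.
Outer hash (recomputed tag): sum = 49+52+44+92+2+120 = 359 → 01 67.
Recomputed tag = 0167; claimed = 01a6 → mismatch.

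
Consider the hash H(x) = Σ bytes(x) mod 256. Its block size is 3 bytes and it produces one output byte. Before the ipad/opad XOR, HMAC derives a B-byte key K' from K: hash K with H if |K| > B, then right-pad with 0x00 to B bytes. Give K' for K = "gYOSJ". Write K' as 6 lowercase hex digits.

ac0000

|K| = 5 > B = 3, so first hash the key.
H(K): sum = 103+89+79+83+74 = 428; mod 256 = 172 → ac.
Zero-pad H(K) = ac to 3 bytes: K' = ac 00 00.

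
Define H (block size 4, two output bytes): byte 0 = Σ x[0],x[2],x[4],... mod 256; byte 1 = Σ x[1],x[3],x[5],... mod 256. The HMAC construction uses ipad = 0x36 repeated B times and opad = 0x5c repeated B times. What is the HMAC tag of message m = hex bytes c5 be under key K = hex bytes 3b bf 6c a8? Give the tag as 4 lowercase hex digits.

c3bc

Key hex bytes 3b bf 6c a8 is exactly B = 4 bytes: K' = 3b bf 6c a8.
K' ⊕ ipad = 0d 89 5a 9e.  K' ⊕ opad = 67 e3 30 f4.
Inner input = (K'⊕ipad) ∥ m = 0d 89 5a 9e ∥ c5 be.
Inner hash: even-index sum = 300 mod 256 = 44; odd-index sum = 485 mod 256 = 229 → 2c e5.
Outer input = (K'⊕opad) ∥ inner = 67 e3 30 f4 ∥ 2c e5.
Outer hash (tag): even-index sum = 195 mod 256 = 195; odd-index sum = 700 mod 256 = 188 → c3 bc.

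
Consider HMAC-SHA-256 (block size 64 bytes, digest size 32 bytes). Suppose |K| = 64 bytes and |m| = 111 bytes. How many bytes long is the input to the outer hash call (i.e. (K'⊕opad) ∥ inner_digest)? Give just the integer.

Key is 64 ≤ 64 bytes, zero-padded: |K'| = 64.
Outer input = (K'⊕opad) ∥ H(inner) → 64 + 32 = 96 bytes.

96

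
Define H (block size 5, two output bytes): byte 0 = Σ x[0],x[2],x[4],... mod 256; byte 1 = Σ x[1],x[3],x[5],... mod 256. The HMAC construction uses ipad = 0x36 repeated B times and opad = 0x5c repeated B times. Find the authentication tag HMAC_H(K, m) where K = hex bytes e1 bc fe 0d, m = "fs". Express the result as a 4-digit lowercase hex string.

e679

Key hex bytes e1 bc fe 0d is 4 bytes ≤ B = 5; zero-pad to 5 bytes: K' = e1 bc fe 0d 00.
K' ⊕ ipad = d7 8a c8 3b 36.  K' ⊕ opad = bd e0 a2 51 5c.
Inner input = (K'⊕ipad) ∥ m = d7 8a c8 3b 36 ∥ 66 73.
Inner hash: even-index sum = 584 mod 256 = 72; odd-index sum = 299 mod 256 = 43 → 48 2b.
Outer input = (K'⊕opad) ∥ inner = bd e0 a2 51 5c ∥ 48 2b.
Outer hash (tag): even-index sum = 486 mod 256 = 230; odd-index sum = 377 mod 256 = 121 → e6 79.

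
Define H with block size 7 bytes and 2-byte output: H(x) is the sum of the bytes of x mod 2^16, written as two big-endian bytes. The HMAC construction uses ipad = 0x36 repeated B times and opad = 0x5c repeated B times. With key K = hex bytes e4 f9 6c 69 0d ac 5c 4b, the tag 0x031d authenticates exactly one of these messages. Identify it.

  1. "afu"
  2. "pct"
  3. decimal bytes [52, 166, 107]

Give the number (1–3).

3

Key hex bytes e4 f9 6c 69 0d ac 5c 4b is 8 bytes > B = 7, so hash it first: H(key) = 04 12, then zero-pad to 7 bytes: K' = 04 12 00 00 00 00 00.
K' ⊕ ipad = 32 24 36 36 36 36 36; K' ⊕ opad = 58 4e 5c 5c 5c 5c 5c.
m1: inner = H(32 24 36 36 36 36 36 61 66 75) = 02 a0; tag = H(58 4e 5c 5c 5c 5c 5c 02 a0) = 0314
m2: inner = H(32 24 36 36 36 36 36 70 63 74) = 02 ab; tag = H(58 4e 5c 5c 5c 5c 5c 02 ab) = 031f
m3: inner = H(32 24 36 36 36 36 36 34 a6 6b) = 02 a9; tag = H(58 4e 5c 5c 5c 5c 5c 02 a9) = 031d ← matches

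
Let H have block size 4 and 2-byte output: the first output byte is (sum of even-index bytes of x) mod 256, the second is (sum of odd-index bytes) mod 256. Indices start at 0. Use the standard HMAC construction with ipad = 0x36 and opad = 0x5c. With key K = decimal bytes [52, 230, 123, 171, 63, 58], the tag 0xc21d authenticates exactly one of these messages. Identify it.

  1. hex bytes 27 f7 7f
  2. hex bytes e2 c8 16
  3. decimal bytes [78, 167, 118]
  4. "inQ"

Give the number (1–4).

1

Key decimal bytes [52, 230, 123, 171, 63, 58] = 34 e6 7b ab 3f 3a is 6 bytes > B = 4, so hash it first: H(key) = ee cb, then zero-pad to 4 bytes: K' = ee cb 00 00.
K' ⊕ ipad = d8 fd 36 36; K' ⊕ opad = b2 97 5c 5c.
m1: inner = H(d8 fd 36 36 27 f7 7f) = b4 2a; tag = H(b2 97 5c 5c b4 2a) = c21d ← matches
m2: inner = H(d8 fd 36 36 e2 c8 16) = 06 fb; tag = H(b2 97 5c 5c 06 fb) = 14ee
m3: inner = H(d8 fd 36 36 4e a7 76) = d2 da; tag = H(b2 97 5c 5c d2 da) = e0cd
m4: inner = H(d8 fd 36 36 69 6e 51) = c8 a1; tag = H(b2 97 5c 5c c8 a1) = d694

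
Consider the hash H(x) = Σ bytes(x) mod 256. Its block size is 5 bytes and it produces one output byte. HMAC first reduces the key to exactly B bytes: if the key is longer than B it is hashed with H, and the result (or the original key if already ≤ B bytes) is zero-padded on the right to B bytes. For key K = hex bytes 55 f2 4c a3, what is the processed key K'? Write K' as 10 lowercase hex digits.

Key hex bytes 55 f2 4c a3 is 4 bytes ≤ B = 5; zero-pad to 5 bytes: K' = 55 f2 4c a3 00.

55f24ca300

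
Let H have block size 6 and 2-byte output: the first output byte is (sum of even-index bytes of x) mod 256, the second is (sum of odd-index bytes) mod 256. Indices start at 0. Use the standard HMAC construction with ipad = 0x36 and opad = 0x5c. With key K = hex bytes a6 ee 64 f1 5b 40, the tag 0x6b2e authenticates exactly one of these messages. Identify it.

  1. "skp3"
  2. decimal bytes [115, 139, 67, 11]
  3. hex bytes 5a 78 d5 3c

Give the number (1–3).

Key hex bytes a6 ee 64 f1 5b 40 is exactly B = 6 bytes: K' = a6 ee 64 f1 5b 40.
K' ⊕ ipad = 90 d8 52 c7 6d 76; K' ⊕ opad = fa b2 38 ad 07 1c.
m1: inner = H(90 d8 52 c7 6d 76 73 6b 70 33) = 32 b3; tag = H(fa b2 38 ad 07 1c 32 b3) = 6b2e ← matches
m2: inner = H(90 d8 52 c7 6d 76 73 8b 43 0b) = 05 ab; tag = H(fa b2 38 ad 07 1c 05 ab) = 3e26
m3: inner = H(90 d8 52 c7 6d 76 5a 78 d5 3c) = 7e c9; tag = H(fa b2 38 ad 07 1c 7e c9) = b744

1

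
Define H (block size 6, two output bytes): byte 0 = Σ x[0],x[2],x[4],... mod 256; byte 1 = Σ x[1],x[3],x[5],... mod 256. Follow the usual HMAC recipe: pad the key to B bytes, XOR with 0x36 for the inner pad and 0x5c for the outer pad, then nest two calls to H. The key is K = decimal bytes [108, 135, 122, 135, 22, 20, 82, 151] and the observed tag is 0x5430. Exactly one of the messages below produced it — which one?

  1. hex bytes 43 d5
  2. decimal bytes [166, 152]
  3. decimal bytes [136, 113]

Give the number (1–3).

2

Key decimal bytes [108, 135, 122, 135, 22, 20, 82, 151] = 6c 87 7a 87 16 14 52 97 is 8 bytes > B = 6, so hash it first: H(key) = 4e b9, then zero-pad to 6 bytes: K' = 4e b9 00 00 00 00.
K' ⊕ ipad = 78 8f 36 36 36 36; K' ⊕ opad = 12 e5 5c 5c 5c 5c.
m1: inner = H(78 8f 36 36 36 36 43 d5) = 27 d0; tag = H(12 e5 5c 5c 5c 5c 27 d0) = f16d
m2: inner = H(78 8f 36 36 36 36 a6 98) = 8a 93; tag = H(12 e5 5c 5c 5c 5c 8a 93) = 5430 ← matches
m3: inner = H(78 8f 36 36 36 36 88 71) = 6c 6c; tag = H(12 e5 5c 5c 5c 5c 6c 6c) = 3609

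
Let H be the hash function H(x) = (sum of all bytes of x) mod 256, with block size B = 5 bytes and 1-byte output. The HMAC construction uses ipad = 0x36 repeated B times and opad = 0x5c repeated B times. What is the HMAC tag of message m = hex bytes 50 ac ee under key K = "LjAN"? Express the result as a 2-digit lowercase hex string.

b6

Key "LjAN" = 4c 6a 41 4e is 4 bytes ≤ B = 5; zero-pad to 5 bytes: K' = 4c 6a 41 4e 00.
K' ⊕ ipad = 7a 5c 77 78 36.  K' ⊕ opad = 10 36 1d 12 5c.
Inner input = (K'⊕ipad) ∥ m = 7a 5c 77 78 36 ∥ 50 ac ee.
Inner hash: sum = 122+92+119+120+54+80+172+238 = 997; mod 256 = 229 → e5.
Outer input = (K'⊕opad) ∥ inner = 10 36 1d 12 5c ∥ e5.
Outer hash (tag): sum = 16+54+29+18+92+229 = 438; mod 256 = 182 → b6.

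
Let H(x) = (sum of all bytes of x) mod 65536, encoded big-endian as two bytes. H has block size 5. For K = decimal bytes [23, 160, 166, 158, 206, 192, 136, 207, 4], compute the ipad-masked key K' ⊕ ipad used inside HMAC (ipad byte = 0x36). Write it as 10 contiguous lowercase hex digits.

Key decimal bytes [23, 160, 166, 158, 206, 192, 136, 207, 4] = 17 a0 a6 9e ce c0 88 cf 04 is 9 bytes > B = 5, so hash it first: H(key) = 04 e4, then zero-pad to 5 bytes: K' = 04 e4 00 00 00.
XOR each byte with 0x36: 04⊕36=32, e4⊕36=d2, 00⊕36=36, 00⊕36=36, 00⊕36=36.

32d2363636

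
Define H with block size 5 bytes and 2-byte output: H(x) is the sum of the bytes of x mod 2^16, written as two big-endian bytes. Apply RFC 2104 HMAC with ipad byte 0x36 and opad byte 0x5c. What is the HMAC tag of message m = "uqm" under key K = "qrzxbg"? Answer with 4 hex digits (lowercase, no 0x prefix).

0307

Key "qrzxbg" = 71 72 7a 78 62 67 is 6 bytes > B = 5, so hash it first: H(key) = 02 9e, then zero-pad to 5 bytes: K' = 02 9e 00 00 00.
K' ⊕ ipad = 34 a8 36 36 36.  K' ⊕ opad = 5e c2 5c 5c 5c.
Inner input = (K'⊕ipad) ∥ m = 34 a8 36 36 36 ∥ 75 71 6d.
Inner hash: sum = 52+168+54+54+54+117+113+109 = 721 → 02 d1.
Outer input = (K'⊕opad) ∥ inner = 5e c2 5c 5c 5c ∥ 02 d1.
Outer hash (tag): sum = 94+194+92+92+92+2+209 = 775 → 03 07.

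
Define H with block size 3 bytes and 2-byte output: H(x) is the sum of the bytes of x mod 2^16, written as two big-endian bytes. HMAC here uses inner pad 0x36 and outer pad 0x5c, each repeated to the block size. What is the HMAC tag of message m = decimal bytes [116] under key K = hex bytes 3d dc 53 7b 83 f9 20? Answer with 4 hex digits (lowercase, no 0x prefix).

022f

Key hex bytes 3d dc 53 7b 83 f9 20 is 7 bytes > B = 3, so hash it first: H(key) = 03 83, then zero-pad to 3 bytes: K' = 03 83 00.
K' ⊕ ipad = 35 b5 36.  K' ⊕ opad = 5f df 5c.
Inner input = (K'⊕ipad) ∥ m = 35 b5 36 ∥ 74.
Inner hash: sum = 53+181+54+116 = 404 → 01 94.
Outer input = (K'⊕opad) ∥ inner = 5f df 5c ∥ 01 94.
Outer hash (tag): sum = 95+223+92+1+148 = 559 → 02 2f.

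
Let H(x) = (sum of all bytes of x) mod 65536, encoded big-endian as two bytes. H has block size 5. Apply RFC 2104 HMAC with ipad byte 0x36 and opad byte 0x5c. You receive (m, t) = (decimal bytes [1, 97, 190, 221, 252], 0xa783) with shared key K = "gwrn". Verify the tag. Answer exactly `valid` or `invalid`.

Key "gwrn" = 67 77 72 6e is 4 bytes ≤ B = 5; zero-pad to 5 bytes: K' = 67 77 72 6e 00.
K' ⊕ ipad = 51 41 44 58 36; K' ⊕ opad = 3b 2b 2e 32 5c.
Inner hash: sum = 81+65+68+88+54+1+97+190+221+252 = 1117 → 04 5d.
Outer hash (recomputed tag): sum = 59+43+46+50+92+4+93 = 387 → 01 83.
Recomputed tag = 0183; claimed = a783 → mismatch.

invalid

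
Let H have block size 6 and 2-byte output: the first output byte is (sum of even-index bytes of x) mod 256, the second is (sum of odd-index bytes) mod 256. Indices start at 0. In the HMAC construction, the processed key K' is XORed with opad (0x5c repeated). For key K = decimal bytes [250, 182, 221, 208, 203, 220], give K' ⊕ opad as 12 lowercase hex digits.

Key decimal bytes [250, 182, 221, 208, 203, 220] = fa b6 dd d0 cb dc is exactly B = 6 bytes: K' = fa b6 dd d0 cb dc.
XOR each byte with 0x5c: fa⊕5c=a6, b6⊕5c=ea, dd⊕5c=81, d0⊕5c=8c, cb⊕5c=97, dc⊕5c=80.

a6ea818c9780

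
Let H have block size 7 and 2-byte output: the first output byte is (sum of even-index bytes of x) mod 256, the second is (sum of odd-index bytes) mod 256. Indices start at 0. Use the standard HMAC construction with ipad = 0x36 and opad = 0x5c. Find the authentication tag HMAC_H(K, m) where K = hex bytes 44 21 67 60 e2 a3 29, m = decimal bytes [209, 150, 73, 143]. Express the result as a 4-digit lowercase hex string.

Key hex bytes 44 21 67 60 e2 a3 29 is exactly B = 7 bytes: K' = 44 21 67 60 e2 a3 29.
K' ⊕ ipad = 72 17 51 56 d4 95 1f.  K' ⊕ opad = 18 7d 3b 3c be ff 75.
Inner input = (K'⊕ipad) ∥ m = 72 17 51 56 d4 95 1f ∥ d1 96 49 8f.
Inner hash: even-index sum = 731 mod 256 = 219; odd-index sum = 540 mod 256 = 28 → db 1c.
Outer input = (K'⊕opad) ∥ inner = 18 7d 3b 3c be ff 75 ∥ db 1c.
Outer hash (tag): even-index sum = 418 mod 256 = 162; odd-index sum = 659 mod 256 = 147 → a2 93.

a293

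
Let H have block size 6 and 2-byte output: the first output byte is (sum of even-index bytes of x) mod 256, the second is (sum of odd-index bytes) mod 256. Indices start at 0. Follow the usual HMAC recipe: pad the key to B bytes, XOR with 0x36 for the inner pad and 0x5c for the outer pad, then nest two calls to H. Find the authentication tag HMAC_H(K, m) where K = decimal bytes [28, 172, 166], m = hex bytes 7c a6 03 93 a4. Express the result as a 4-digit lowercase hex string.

a9e7

Key decimal bytes [28, 172, 166] = 1c ac a6 is 3 bytes ≤ B = 6; zero-pad to 6 bytes: K' = 1c ac a6 00 00 00.
K' ⊕ ipad = 2a 9a 90 36 36 36.  K' ⊕ opad = 40 f0 fa 5c 5c 5c.
Inner input = (K'⊕ipad) ∥ m = 2a 9a 90 36 36 36 ∥ 7c a6 03 93 a4.
Inner hash: even-index sum = 531 mod 256 = 19; odd-index sum = 575 mod 256 = 63 → 13 3f.
Outer input = (K'⊕opad) ∥ inner = 40 f0 fa 5c 5c 5c ∥ 13 3f.
Outer hash (tag): even-index sum = 425 mod 256 = 169; odd-index sum = 487 mod 256 = 231 → a9 e7.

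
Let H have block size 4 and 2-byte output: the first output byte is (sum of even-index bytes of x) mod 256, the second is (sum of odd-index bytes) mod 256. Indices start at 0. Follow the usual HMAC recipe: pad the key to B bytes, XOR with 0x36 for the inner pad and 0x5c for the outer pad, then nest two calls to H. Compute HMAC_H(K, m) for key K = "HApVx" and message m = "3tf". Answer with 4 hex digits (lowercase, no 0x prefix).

Key "HApVx" = 48 41 70 56 78 is 5 bytes > B = 4, so hash it first: H(key) = 30 97, then zero-pad to 4 bytes: K' = 30 97 00 00.
K' ⊕ ipad = 06 a1 36 36.  K' ⊕ opad = 6c cb 5c 5c.
Inner input = (K'⊕ipad) ∥ m = 06 a1 36 36 ∥ 33 74 66.
Inner hash: even-index sum = 213 mod 256 = 213; odd-index sum = 331 mod 256 = 75 → d5 4b.
Outer input = (K'⊕opad) ∥ inner = 6c cb 5c 5c ∥ d5 4b.
Outer hash (tag): even-index sum = 413 mod 256 = 157; odd-index sum = 370 mod 256 = 114 → 9d 72.

9d72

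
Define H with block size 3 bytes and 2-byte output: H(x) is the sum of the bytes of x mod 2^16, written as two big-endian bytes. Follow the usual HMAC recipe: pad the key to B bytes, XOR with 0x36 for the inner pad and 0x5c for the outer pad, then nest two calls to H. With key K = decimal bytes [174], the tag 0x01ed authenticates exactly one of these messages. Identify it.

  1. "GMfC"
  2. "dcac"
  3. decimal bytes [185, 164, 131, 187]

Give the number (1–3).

1

Key decimal bytes [174] = ae is 1 byte ≤ B = 3; zero-pad to 3 bytes: K' = ae 00 00.
K' ⊕ ipad = 98 36 36; K' ⊕ opad = f2 5c 5c.
m1: inner = H(98 36 36 47 4d 66 43) = 02 41; tag = H(f2 5c 5c 02 41) = 01ed ← matches
m2: inner = H(98 36 36 64 63 61 63) = 02 8f; tag = H(f2 5c 5c 02 8f) = 023b
m3: inner = H(98 36 36 b9 a4 83 bb) = 03 9f; tag = H(f2 5c 5c 03 9f) = 024c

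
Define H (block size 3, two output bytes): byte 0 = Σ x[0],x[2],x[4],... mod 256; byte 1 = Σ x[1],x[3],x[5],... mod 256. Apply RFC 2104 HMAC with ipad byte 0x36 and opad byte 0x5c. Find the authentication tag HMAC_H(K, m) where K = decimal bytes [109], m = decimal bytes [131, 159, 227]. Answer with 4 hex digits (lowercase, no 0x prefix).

Key decimal bytes [109] = 6d is 1 byte ≤ B = 3; zero-pad to 3 bytes: K' = 6d 00 00.
K' ⊕ ipad = 5b 36 36.  K' ⊕ opad = 31 5c 5c.
Inner input = (K'⊕ipad) ∥ m = 5b 36 36 ∥ 83 9f e3.
Inner hash: even-index sum = 304 mod 256 = 48; odd-index sum = 412 mod 256 = 156 → 30 9c.
Outer input = (K'⊕opad) ∥ inner = 31 5c 5c ∥ 30 9c.
Outer hash (tag): even-index sum = 297 mod 256 = 41; odd-index sum = 140 mod 256 = 140 → 29 8c.

298c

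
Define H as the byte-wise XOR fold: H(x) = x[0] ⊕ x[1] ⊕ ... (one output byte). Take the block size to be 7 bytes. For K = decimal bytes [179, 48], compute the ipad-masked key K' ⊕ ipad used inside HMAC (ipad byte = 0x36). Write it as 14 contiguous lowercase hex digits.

Key decimal bytes [179, 48] = b3 30 is 2 bytes ≤ B = 7; zero-pad to 7 bytes: K' = b3 30 00 00 00 00 00.
XOR each byte with 0x36: b3⊕36=85, 30⊕36=06, 00⊕36=36, 00⊕36=36, 00⊕36=36, 00⊕36=36, 00⊕36=36.

85063636363636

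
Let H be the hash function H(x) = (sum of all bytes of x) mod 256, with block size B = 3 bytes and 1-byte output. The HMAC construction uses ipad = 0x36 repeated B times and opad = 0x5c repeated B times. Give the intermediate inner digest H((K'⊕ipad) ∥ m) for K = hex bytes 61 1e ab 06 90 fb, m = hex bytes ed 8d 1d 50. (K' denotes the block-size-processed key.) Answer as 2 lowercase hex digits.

Key hex bytes 61 1e ab 06 90 fb is 6 bytes > B = 3, so hash it first: H(key) = bb, then zero-pad to 3 bytes: K' = bb 00 00.
K' ⊕ ipad = 8d 36 36.
Inner input = 8d 36 36 ∥ ed 8d 1d 50.
Inner hash: sum = 141+54+54+237+141+29+80 = 736; mod 256 = 224 → e0.

e0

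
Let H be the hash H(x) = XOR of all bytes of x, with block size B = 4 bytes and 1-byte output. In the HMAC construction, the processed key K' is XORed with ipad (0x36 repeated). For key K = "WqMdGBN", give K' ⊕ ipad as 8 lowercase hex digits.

72363636

Key "WqMdGBN" = 57 71 4d 64 47 42 4e is 7 bytes > B = 4, so hash it first: H(key) = 44, then zero-pad to 4 bytes: K' = 44 00 00 00.
XOR each byte with 0x36: 44⊕36=72, 00⊕36=36, 00⊕36=36, 00⊕36=36.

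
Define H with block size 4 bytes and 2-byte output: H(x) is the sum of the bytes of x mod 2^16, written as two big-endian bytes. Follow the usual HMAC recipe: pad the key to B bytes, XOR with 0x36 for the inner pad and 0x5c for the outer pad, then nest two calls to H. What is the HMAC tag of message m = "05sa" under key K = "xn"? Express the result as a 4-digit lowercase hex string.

015b

Key "xn" = 78 6e is 2 bytes ≤ B = 4; zero-pad to 4 bytes: K' = 78 6e 00 00.
K' ⊕ ipad = 4e 58 36 36.  K' ⊕ opad = 24 32 5c 5c.
Inner input = (K'⊕ipad) ∥ m = 4e 58 36 36 ∥ 30 35 73 61.
Inner hash: sum = 78+88+54+54+48+53+115+97 = 587 → 02 4b.
Outer input = (K'⊕opad) ∥ inner = 24 32 5c 5c ∥ 02 4b.
Outer hash (tag): sum = 36+50+92+92+2+75 = 347 → 01 5b.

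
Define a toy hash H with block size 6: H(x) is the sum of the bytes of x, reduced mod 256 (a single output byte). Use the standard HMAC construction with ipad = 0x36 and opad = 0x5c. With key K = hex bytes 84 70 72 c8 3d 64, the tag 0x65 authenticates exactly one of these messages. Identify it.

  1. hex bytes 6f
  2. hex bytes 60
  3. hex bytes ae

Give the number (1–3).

1

Key hex bytes 84 70 72 c8 3d 64 is exactly B = 6 bytes: K' = 84 70 72 c8 3d 64.
K' ⊕ ipad = b2 46 44 fe 0b 52; K' ⊕ opad = d8 2c 2e 94 61 38.
m1: inner = H(b2 46 44 fe 0b 52 6f) = 06; tag = H(d8 2c 2e 94 61 38 06) = 65 ← matches
m2: inner = H(b2 46 44 fe 0b 52 60) = f7; tag = H(d8 2c 2e 94 61 38 f7) = 56
m3: inner = H(b2 46 44 fe 0b 52 ae) = 45; tag = H(d8 2c 2e 94 61 38 45) = a4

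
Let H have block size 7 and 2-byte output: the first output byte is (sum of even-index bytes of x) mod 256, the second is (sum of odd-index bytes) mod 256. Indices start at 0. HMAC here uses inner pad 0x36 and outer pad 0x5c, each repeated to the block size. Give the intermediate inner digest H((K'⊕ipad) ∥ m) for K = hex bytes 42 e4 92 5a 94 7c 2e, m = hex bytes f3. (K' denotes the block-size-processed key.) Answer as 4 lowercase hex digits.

Key hex bytes 42 e4 92 5a 94 7c 2e is exactly B = 7 bytes: K' = 42 e4 92 5a 94 7c 2e.
K' ⊕ ipad = 74 d2 a4 6c a2 4a 18.
Inner input = 74 d2 a4 6c a2 4a 18 ∥ f3.
Inner hash: even-index sum = 466 mod 256 = 210; odd-index sum = 635 mod 256 = 123 → d2 7b.

d27b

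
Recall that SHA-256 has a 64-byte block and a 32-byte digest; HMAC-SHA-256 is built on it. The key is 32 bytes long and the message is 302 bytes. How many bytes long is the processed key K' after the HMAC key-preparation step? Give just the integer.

Key is 32 ≤ 64 bytes, zero-padded: |K'| = 64.

64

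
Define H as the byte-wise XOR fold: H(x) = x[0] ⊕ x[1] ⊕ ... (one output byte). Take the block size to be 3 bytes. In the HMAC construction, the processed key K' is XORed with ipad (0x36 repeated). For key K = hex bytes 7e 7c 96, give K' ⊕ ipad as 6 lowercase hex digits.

Key hex bytes 7e 7c 96 is exactly B = 3 bytes: K' = 7e 7c 96.
XOR each byte with 0x36: 7e⊕36=48, 7c⊕36=4a, 96⊕36=a0.

484aa0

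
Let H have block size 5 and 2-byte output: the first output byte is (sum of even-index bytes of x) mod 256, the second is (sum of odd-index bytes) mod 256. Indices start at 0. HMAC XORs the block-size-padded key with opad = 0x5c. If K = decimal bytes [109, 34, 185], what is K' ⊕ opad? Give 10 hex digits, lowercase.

317ee55c5c

Key decimal bytes [109, 34, 185] = 6d 22 b9 is 3 bytes ≤ B = 5; zero-pad to 5 bytes: K' = 6d 22 b9 00 00.
XOR each byte with 0x5c: 6d⊕5c=31, 22⊕5c=7e, b9⊕5c=e5, 00⊕5c=5c, 00⊕5c=5c.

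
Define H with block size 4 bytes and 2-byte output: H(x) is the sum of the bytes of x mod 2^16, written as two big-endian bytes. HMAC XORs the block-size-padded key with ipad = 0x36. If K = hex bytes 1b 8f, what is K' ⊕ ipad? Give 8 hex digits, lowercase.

Key hex bytes 1b 8f is 2 bytes ≤ B = 4; zero-pad to 4 bytes: K' = 1b 8f 00 00.
XOR each byte with 0x36: 1b⊕36=2d, 8f⊕36=b9, 00⊕36=36, 00⊕36=36.

2db93636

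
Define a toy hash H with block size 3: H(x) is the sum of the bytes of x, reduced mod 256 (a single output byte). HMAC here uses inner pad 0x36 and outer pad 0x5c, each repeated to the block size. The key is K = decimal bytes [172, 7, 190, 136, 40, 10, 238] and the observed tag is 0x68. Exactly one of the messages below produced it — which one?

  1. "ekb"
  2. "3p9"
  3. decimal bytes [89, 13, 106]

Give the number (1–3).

Key decimal bytes [172, 7, 190, 136, 40, 10, 238] = ac 07 be 88 28 0a ee is 7 bytes > B = 3, so hash it first: H(key) = 19, then zero-pad to 3 bytes: K' = 19 00 00.
K' ⊕ ipad = 2f 36 36; K' ⊕ opad = 45 5c 5c.
m1: inner = H(2f 36 36 65 6b 62) = cd; tag = H(45 5c 5c cd) = ca
m2: inner = H(2f 36 36 33 70 39) = 77; tag = H(45 5c 5c 77) = 74
m3: inner = H(2f 36 36 59 0d 6a) = 6b; tag = H(45 5c 5c 6b) = 68 ← matches

3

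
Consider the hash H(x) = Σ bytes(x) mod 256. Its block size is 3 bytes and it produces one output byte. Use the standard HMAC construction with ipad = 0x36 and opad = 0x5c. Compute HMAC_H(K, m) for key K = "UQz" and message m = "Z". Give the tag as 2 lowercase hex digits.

Key "UQz" = 55 51 7a is exactly B = 3 bytes: K' = 55 51 7a.
K' ⊕ ipad = 63 67 4c.  K' ⊕ opad = 09 0d 26.
Inner input = (K'⊕ipad) ∥ m = 63 67 4c ∥ 5a.
Inner hash: sum = 99+103+76+90 = 368; mod 256 = 112 → 70.
Outer input = (K'⊕opad) ∥ inner = 09 0d 26 ∥ 70.
Outer hash (tag): sum = 9+13+38+112 = 172 → ac.

ac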